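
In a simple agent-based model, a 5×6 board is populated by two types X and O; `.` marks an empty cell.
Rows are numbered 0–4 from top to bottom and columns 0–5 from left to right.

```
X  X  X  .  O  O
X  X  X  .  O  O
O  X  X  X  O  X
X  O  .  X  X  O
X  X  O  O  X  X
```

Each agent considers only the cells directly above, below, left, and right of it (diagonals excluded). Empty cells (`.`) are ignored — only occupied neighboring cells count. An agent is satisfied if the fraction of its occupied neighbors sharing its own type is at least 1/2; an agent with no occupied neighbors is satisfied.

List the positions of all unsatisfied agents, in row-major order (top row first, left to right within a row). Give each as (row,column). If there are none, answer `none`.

(0,0)X 2/2 ✓
(0,1)X 3/3 ✓
(0,2)X 2/2 ✓
(0,4)O 2/2 ✓
(0,5)O 2/2 ✓
(1,0)X 2/3 ✓
(1,1)X 4/4 ✓
(1,2)X 3/3 ✓
(1,4)O 3/3 ✓
(1,5)O 2/3 ✓
(2,0)O 0/3 ✗
(2,1)X 2/4 ✓
(2,2)X 3/3 ✓
(2,3)X 2/3 ✓
(2,4)O 1/4 ✗
(2,5)X 0/3 ✗
(3,0)X 1/3 ✗
(3,1)O 0/3 ✗
(3,3)X 2/3 ✓
(3,4)X 2/4 ✓
(3,5)O 0/3 ✗
(4,0)X 2/2 ✓
(4,1)X 1/3 ✗
(4,2)O 1/2 ✓
(4,3)O 1/3 ✗
(4,4)X 2/3 ✓
(4,5)X 1/2 ✓

(2,0), (2,4), (2,5), (3,0), (3,1), (3,5), (4,1), (4,3)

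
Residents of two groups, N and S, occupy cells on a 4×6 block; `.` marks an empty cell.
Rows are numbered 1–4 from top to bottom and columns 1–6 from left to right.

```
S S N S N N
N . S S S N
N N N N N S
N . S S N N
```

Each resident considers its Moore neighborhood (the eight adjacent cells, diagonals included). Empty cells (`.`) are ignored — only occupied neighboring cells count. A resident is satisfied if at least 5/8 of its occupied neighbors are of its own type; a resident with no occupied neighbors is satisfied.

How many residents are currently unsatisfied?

17

(1,1)S 1/2 unhappy
(1,2)S 2/4 unhappy
(1,3)N 0/4 unhappy
(1,4)S 3/5 unhappy
(1,5)N 2/5 unhappy
(1,6)N 2/3 ok
(2,1)N 2/4 unhappy
(2,3)S 3/7 unhappy
(2,4)S 3/8 unhappy
(2,5)S 3/8 unhappy
(2,6)N 3/5 unhappy
(3,1)N 3/3 ok
(3,2)N 4/6 ok
(3,3)N 2/6 unhappy
(3,4)N 3/8 unhappy
(3,5)N 4/8 unhappy
(3,6)S 1/5 unhappy
(4,1)N 2/2 ok
(4,3)S 1/4 unhappy
(4,4)S 1/5 unhappy
(4,5)N 3/5 unhappy
(4,6)N 2/3 ok
Unsatisfied: (1,1), (1,2), (1,3), (1,4), (1,5), (2,1), (2,3), (2,4), (2,5), (2,6), (3,3), (3,4), (3,5), (3,6), (4,3), (4,4), (4,5) — 17 in total.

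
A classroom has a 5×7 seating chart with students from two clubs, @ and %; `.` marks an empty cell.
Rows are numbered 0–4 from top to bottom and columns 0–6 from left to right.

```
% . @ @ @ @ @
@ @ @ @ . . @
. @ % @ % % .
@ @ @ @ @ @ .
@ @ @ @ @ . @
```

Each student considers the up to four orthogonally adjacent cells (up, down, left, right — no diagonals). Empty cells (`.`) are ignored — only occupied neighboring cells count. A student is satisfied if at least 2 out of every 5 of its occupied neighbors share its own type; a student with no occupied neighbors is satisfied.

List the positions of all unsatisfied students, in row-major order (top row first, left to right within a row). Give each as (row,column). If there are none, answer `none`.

Row 0: (0,0)% 0/1 ✗ · (0,2)@ 2/2 ✓ · (0,3)@ 3/3 ✓ · (0,4)@ 2/2 ✓ · (0,5)@ 2/2 ✓ · (0,6)@ 2/2 ✓
Row 1: (1,0)@ 1/2 ✓ · (1,1)@ 3/3 ✓ · (1,2)@ 3/4 ✓ · (1,3)@ 3/3 ✓ · (1,6)@ 1/1 ✓
Row 2: (2,1)@ 2/3 ✓ · (2,2)% 0/4 ✗ · (2,3)@ 2/4 ✓ · (2,4)% 1/3 ✗ · (2,5)% 1/2 ✓
Row 3: (3,0)@ 2/2 ✓ · (3,1)@ 4/4 ✓ · (3,2)@ 3/4 ✓ · (3,3)@ 4/4 ✓ · (3,4)@ 3/4 ✓ · (3,5)@ 1/2 ✓
Row 4: (4,0)@ 2/2 ✓ · (4,1)@ 3/3 ✓ · (4,2)@ 3/3 ✓ · (4,3)@ 3/3 ✓ · (4,4)@ 2/2 ✓ · (4,6)@ 0/0 ✓

(0,0), (2,2), (2,4)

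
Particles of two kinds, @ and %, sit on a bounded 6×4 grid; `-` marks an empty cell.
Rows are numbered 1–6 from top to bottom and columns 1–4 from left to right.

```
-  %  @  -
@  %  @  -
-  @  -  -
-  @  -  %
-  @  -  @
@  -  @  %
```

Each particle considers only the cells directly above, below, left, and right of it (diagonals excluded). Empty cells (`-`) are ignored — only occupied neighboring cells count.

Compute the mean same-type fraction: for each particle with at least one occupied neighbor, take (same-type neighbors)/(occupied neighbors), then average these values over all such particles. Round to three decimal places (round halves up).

Row 1: (1,2)% 1/2 · (1,3)@ 1/2
Row 2: (2,1)@ 0/1 · (2,2)% 1/4 · (2,3)@ 1/2
Row 3: (3,2)@ 1/2
Row 4: (4,2)@ 2/2 · (4,4)% 0/1
Row 5: (5,2)@ 1/1 · (5,4)@ 0/2
Row 6: (6,1)@ — no occupied neighbors · (6,3)@ 0/1 · (6,4)% 0/2
Sum over 12 particles: 1/2 + 1/2 + 0/1 + 1/4 + 1/2 + 1/2 + 2/2 + 0/1 + 1/1 + 0/2 + 0/1 + 0/2 = 17/4; mean = 17/4 ÷ 12 = 17/48 = 0.354166… → 0.354.

0.354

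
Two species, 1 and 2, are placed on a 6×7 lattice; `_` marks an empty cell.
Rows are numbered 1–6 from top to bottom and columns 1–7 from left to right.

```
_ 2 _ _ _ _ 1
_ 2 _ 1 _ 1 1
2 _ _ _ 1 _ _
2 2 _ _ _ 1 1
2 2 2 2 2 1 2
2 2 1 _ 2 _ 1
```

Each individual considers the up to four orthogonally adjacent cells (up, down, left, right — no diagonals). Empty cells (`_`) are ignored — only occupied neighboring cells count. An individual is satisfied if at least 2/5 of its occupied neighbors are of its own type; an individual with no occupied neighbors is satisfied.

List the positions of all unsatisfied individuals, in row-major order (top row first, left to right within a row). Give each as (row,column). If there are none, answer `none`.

(1,2)2 1/1 ✓
(1,7)1 1/1 ✓
(2,2)2 1/1 ✓
(2,4)1 0/0 ✓
(2,6)1 1/1 ✓
(2,7)1 2/2 ✓
(3,1)2 1/1 ✓
(3,5)1 0/0 ✓
(4,1)2 3/3 ✓
(4,2)2 2/2 ✓
(4,6)1 2/2 ✓
(4,7)1 1/2 ✓
(5,1)2 3/3 ✓
(5,2)2 4/4 ✓
(5,3)2 2/3 ✓
(5,4)2 2/2 ✓
(5,5)2 2/3 ✓
(5,6)1 1/3 ✗
(5,7)2 0/3 ✗
(6,1)2 2/2 ✓
(6,2)2 2/3 ✓
(6,3)1 0/2 ✗
(6,5)2 1/1 ✓
(6,7)1 0/1 ✗

(5,6), (5,7), (6,3), (6,7)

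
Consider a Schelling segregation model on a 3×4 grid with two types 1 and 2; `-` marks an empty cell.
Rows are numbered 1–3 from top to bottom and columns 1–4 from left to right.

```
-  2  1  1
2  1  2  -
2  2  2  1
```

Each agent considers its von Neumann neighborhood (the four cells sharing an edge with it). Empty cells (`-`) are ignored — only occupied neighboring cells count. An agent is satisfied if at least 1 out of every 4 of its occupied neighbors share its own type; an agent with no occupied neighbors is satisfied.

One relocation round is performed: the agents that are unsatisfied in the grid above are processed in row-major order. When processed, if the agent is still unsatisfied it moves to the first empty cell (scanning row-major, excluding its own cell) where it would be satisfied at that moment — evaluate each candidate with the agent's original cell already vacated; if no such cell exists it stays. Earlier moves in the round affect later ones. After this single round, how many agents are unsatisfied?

0

Initially unsatisfied (in order): (1,2), (2,2), (3,4).
  (1,2) → (1,1).
  (2,2) → (1,2).
  (3,4) → (2,2).
Resulting grid:
2 1 1 1
2 1 2 -
2 2 2 -
All satisfied now.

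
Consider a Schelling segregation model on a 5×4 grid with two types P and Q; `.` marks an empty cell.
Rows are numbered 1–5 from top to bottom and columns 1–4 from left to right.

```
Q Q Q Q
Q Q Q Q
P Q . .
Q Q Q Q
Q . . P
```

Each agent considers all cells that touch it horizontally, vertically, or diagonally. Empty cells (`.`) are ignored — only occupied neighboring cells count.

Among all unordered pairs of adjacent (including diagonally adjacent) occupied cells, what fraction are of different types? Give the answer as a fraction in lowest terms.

7/34

Scan each occupied cell's neighbors to the right and below (and the two forward diagonals) so each pair is counted once.
Row 1: Q(1,1)–Q(1,2)= Q(1,1)–Q(2,1)= Q(1,1)–Q(2,2)= Q(1,2)–Q(1,3)= Q(1,2)–Q(2,2)= Q(1,2)–Q(2,3)= Q(1,2)–Q(2,1)= Q(1,3)–Q(1,4)= Q(1,3)–Q(2,3)= Q(1,3)–Q(2,4)= Q(1,3)–Q(2,2)= Q(1,4)–Q(2,4)= Q(1,4)–Q(2,3)=  → 0/13 unlike.
Row 2: Q(2,1)–Q(2,2)= Q(2,1)–P(3,1)≠ Q(2,1)–Q(3,2)= Q(2,2)–Q(2,3)= Q(2,2)–Q(3,2)= Q(2,2)–P(3,1)≠ Q(2,3)–Q(2,4)= Q(2,3)–Q(3,2)=  → 2/8 unlike.
Row 3: P(3,1)–Q(3,2)≠ P(3,1)–Q(4,1)≠ P(3,1)–Q(4,2)≠ Q(3,2)–Q(4,2)= Q(3,2)–Q(4,3)= Q(3,2)–Q(4,1)=  → 3/6 unlike.
Row 4: Q(4,1)–Q(4,2)= Q(4,1)–Q(5,1)= Q(4,2)–Q(4,3)= Q(4,2)–Q(5,1)= Q(4,3)–Q(4,4)= Q(4,3)–P(5,4)≠ Q(4,4)–P(5,4)≠  → 2/7 unlike.
Total adjacent occupied pairs: 34; unlike-type pairs: 7.
7/34 is already in lowest terms.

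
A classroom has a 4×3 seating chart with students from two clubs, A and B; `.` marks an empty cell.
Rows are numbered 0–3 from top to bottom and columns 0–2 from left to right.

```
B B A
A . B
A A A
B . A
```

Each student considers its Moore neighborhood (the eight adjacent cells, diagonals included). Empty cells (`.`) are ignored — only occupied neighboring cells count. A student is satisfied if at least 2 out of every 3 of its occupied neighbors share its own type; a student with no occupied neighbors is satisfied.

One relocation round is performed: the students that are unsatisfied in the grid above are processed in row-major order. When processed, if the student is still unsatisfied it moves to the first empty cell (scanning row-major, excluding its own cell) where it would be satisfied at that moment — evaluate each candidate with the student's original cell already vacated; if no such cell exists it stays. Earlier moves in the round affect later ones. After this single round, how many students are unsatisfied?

3

Initially unsatisfied (in order): (0,0), (0,1), (0,2), (1,0), (1,2), (3,0).
  (0,0): no empty cell satisfies it; stays.
  (0,1): no empty cell satisfies it; stays.
  (0,2) → (3,1).
  (1,0): no empty cell satisfies it; stays.
  (1,2) → (0,2).
  (3,0): no empty cell satisfies it; stays.
Resulting grid:
B B B
A . .
A A A
B A A
Unsatisfied now: (0,0), (1,0), (3,0).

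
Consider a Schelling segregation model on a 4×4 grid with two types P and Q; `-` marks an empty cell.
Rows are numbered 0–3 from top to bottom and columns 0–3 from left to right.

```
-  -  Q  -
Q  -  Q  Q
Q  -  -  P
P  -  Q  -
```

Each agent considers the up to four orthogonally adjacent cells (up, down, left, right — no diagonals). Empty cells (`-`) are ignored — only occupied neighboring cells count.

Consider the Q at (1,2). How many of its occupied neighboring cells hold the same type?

Occupied neighbors of (1,2): (0,2)=Q, (1,3)=Q.
Same type (Q): 2 of 2.

2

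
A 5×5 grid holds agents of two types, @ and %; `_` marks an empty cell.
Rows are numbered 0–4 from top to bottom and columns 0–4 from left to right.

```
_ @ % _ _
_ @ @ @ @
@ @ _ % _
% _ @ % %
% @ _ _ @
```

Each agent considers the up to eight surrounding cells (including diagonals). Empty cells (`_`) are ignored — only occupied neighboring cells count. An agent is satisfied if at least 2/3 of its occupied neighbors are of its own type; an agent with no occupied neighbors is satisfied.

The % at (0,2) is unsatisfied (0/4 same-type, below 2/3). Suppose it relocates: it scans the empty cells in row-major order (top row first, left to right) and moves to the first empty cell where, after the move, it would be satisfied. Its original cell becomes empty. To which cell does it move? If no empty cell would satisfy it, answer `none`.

Vacating (0,2). Empty cells in order:
  (0,0): 0/2 same-type → still unsatisfied.
  (0,3): 0/3 same-type → still unsatisfied.
  (0,4): 0/2 same-type → still unsatisfied.
  (1,0): 0/4 same-type → still unsatisfied.
  (2,2): 2/7 same-type → still unsatisfied.
  (2,4): 3/5 same-type → still unsatisfied.
  (3,1): 2/6 same-type → still unsatisfied.
  (4,2): 1/3 same-type → still unsatisfied.
  (4,3): 2/4 same-type → still unsatisfied.

none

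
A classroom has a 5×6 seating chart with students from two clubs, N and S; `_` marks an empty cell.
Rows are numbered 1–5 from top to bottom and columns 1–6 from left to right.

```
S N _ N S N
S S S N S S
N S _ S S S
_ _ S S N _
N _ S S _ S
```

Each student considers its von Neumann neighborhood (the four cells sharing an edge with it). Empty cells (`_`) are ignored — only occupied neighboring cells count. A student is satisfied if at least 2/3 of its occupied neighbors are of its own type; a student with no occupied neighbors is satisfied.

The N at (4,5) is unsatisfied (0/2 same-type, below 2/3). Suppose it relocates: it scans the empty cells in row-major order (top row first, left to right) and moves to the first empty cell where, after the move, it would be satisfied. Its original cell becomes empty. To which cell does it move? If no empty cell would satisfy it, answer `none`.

Vacating (4,5). Empty cells in order:
  (1,3): 2/3 same-type → satisfied — stop here.

(1,3)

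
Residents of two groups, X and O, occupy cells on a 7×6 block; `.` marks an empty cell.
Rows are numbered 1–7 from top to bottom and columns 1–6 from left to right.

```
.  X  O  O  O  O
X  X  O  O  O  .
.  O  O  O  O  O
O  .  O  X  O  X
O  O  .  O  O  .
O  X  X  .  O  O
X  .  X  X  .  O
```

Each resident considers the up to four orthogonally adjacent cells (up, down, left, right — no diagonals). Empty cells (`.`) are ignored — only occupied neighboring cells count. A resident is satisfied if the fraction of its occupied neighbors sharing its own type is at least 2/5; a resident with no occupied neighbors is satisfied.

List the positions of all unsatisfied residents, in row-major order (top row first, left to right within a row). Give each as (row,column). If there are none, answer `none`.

(4,4), (4,6), (6,1), (6,2), (7,1)

Row 1: (1,2)X 1/2 ✓ · (1,3)O 2/3 ✓ · (1,4)O 3/3 ✓ · (1,5)O 3/3 ✓ · (1,6)O 1/1 ✓
Row 2: (2,1)X 1/1 ✓ · (2,2)X 2/4 ✓ · (2,3)O 3/4 ✓ · (2,4)O 4/4 ✓ · (2,5)O 3/3 ✓
Row 3: (3,2)O 1/2 ✓ · (3,3)O 4/4 ✓ · (3,4)O 3/4 ✓ · (3,5)O 4/4 ✓ · (3,6)O 1/2 ✓
Row 4: (4,1)O 1/1 ✓ · (4,3)O 1/2 ✓ · (4,4)X 0/4 ✗ · (4,5)O 2/4 ✓ · (4,6)X 0/2 ✗
Row 5: (5,1)O 3/3 ✓ · (5,2)O 1/2 ✓ · (5,4)O 1/2 ✓ · (5,5)O 3/3 ✓
Row 6: (6,1)O 1/3 ✗ · (6,2)X 1/3 ✗ · (6,3)X 2/2 ✓ · (6,5)O 2/2 ✓ · (6,6)O 2/2 ✓
Row 7: (7,1)X 0/1 ✗ · (7,3)X 2/2 ✓ · (7,4)X 1/1 ✓ · (7,6)O 1/1 ✓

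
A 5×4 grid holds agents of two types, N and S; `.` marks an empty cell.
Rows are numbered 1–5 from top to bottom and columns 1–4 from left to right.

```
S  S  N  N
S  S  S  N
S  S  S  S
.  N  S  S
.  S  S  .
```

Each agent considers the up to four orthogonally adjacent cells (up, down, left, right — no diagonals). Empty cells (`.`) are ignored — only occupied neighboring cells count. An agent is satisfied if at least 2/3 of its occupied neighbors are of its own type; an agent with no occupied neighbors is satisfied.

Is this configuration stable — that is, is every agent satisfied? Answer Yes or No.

No

Row 1: (1,1)S 2/2 ok · (1,2)S 2/3 ok · (1,3)N 1/3 unhappy · (1,4)N 2/2 ok
Row 2: (2,1)S 3/3 ok · (2,2)S 4/4 ok · (2,3)S 2/4 unhappy · (2,4)N 1/3 unhappy
Row 3: (3,1)S 2/2 ok · (3,2)S 3/4 ok · (3,3)S 4/4 ok · (3,4)S 2/3 ok
Row 4: (4,2)N 0/3 unhappy · (4,3)S 3/4 ok · (4,4)S 2/2 ok
Row 5: (5,2)S 1/2 unhappy · (5,3)S 2/2 ok
For instance (1,3) has only 1/3 same-type neighbors, below 2/3.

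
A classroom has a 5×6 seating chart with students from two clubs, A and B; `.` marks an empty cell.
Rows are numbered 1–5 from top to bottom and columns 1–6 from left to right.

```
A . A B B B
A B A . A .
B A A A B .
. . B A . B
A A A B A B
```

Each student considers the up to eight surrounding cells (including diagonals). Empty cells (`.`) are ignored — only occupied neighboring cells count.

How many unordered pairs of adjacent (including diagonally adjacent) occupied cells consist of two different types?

Scan each occupied cell's neighbors to the right and below (and the two forward diagonals) so each pair is counted once.
From row 1: 7 unlike of 11 pairs (running 7/11).
From row 2: 6 unlike of 12 pairs (running 13/23).
From row 3: 6 unlike of 11 pairs (running 19/34).
From row 4: 5 unlike of 9 pairs (running 24/43).
From row 5: 3 unlike of 5 pairs (running 27/48).
Total adjacent occupied pairs: 48; unlike-type pairs: 27.

27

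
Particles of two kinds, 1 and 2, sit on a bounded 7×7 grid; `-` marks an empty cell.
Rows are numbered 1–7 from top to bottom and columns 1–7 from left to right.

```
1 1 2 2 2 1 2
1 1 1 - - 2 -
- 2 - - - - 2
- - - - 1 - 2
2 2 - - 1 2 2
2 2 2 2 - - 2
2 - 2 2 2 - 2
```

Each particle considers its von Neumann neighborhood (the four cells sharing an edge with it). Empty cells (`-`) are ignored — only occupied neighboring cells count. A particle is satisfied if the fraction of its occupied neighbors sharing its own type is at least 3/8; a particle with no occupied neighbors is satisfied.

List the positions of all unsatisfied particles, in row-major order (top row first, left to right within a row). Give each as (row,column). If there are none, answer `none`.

Row 1: (1,1)1 2/2 ok · (1,2)1 2/3 ok · (1,3)2 1/3 unhappy · (1,4)2 2/2 ok · (1,5)2 1/2 ok · (1,6)1 0/3 unhappy · (1,7)2 0/1 unhappy
Row 2: (2,1)1 2/2 ok · (2,2)1 3/4 ok · (2,3)1 1/2 ok · (2,6)2 0/1 unhappy
Row 3: (3,2)2 0/1 unhappy · (3,7)2 1/1 ok
Row 4: (4,5)1 1/1 ok · (4,7)2 2/2 ok
Row 5: (5,1)2 2/2 ok · (5,2)2 2/2 ok · (5,5)1 1/2 ok · (5,6)2 1/2 ok · (5,7)2 3/3 ok
Row 6: (6,1)2 3/3 ok · (6,2)2 3/3 ok · (6,3)2 3/3 ok · (6,4)2 2/2 ok · (6,7)2 2/2 ok
Row 7: (7,1)2 1/1 ok · (7,3)2 2/2 ok · (7,4)2 3/3 ok · (7,5)2 1/1 ok · (7,7)2 1/1 ok

(1,3), (1,6), (1,7), (2,6), (3,2)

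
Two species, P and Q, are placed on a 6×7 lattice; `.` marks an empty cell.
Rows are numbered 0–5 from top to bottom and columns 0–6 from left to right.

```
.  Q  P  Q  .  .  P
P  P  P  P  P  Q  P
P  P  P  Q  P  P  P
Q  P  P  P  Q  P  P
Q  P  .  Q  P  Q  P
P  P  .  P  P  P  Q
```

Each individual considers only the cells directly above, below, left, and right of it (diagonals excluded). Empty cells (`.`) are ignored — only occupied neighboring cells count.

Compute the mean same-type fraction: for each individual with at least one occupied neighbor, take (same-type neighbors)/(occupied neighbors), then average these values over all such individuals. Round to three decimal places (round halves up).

0.523

(0,1)Q 0/2
(0,2)P 1/3
(0,3)Q 0/2
(0,6)P 1/1
(1,0)P 2/2
(1,1)P 3/4
(1,2)P 4/4
(1,3)P 2/4
(1,4)P 2/3
(1,5)Q 0/3
(1,6)P 2/3
(2,0)P 2/3
(2,1)P 4/4
(2,2)P 3/4
(2,3)Q 0/4
(2,4)P 2/4
(2,5)P 3/4
(2,6)P 3/3
(3,0)Q 1/3
(3,1)P 3/4
(3,2)P 3/3
(3,3)P 1/4
(3,4)Q 0/4
(3,5)P 2/4
(3,6)P 3/3
(4,0)Q 1/3
(4,1)P 2/3
(4,3)Q 0/3
(4,4)P 1/4
(4,5)Q 0/4
(4,6)P 1/3
(5,0)P 1/2
(5,1)P 2/2
(5,3)P 1/2
(5,4)P 3/3
(5,5)P 1/3
(5,6)Q 0/2
Sum over 37 individuals: 0/2 + 1/3 + 0/2 + 1/1 + 2/2 + 3/4 + 4/4 + 2/4 + 2/3 + 0/3 + 2/3 + 2/3 + 4/4 + 3/4 + 0/4 + 2/4 + 3/4 + 3/3 + 1/3 + 3/4 + 3/3 + 1/4 + 0/4 + 2/4 + 3/3 + 1/3 + 2/3 + 0/3 + 1/4 + 0/4 + 1/3 + 1/2 + 2/2 + 1/2 + 3/3 + 1/3 + 0/2 = 58/3; mean = 58/3 ÷ 37 = 58/111 = 0.522522… → 0.523.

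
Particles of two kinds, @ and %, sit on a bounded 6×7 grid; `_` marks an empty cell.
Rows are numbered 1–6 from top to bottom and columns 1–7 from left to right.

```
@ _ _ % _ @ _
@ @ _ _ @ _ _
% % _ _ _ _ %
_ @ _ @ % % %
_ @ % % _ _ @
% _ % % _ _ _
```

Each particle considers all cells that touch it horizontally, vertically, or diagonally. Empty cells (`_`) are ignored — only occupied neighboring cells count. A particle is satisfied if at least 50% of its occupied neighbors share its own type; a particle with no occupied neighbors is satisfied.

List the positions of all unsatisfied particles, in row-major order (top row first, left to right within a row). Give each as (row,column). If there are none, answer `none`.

Row 1: (1,1)@ 2/2 ok · (1,4)% 0/1 unhappy · (1,6)@ 1/1 ok
Row 2: (2,1)@ 2/4 ok · (2,2)@ 2/4 ok · (2,5)@ 1/2 ok
Row 3: (3,1)% 1/4 unhappy · (3,2)% 1/4 unhappy · (3,7)% 2/2 ok
Row 4: (4,2)@ 1/4 unhappy · (4,4)@ 0/3 unhappy · (4,5)% 2/3 ok · (4,6)% 3/4 ok · (4,7)% 2/3 ok
Row 5: (5,2)@ 1/4 unhappy · (5,3)% 3/6 ok · (5,4)% 4/5 ok · (5,7)@ 0/2 unhappy
Row 6: (6,1)% 0/1 unhappy · (6,3)% 3/4 ok · (6,4)% 3/3 ok

(1,4), (3,1), (3,2), (4,2), (4,4), (5,2), (5,7), (6,1)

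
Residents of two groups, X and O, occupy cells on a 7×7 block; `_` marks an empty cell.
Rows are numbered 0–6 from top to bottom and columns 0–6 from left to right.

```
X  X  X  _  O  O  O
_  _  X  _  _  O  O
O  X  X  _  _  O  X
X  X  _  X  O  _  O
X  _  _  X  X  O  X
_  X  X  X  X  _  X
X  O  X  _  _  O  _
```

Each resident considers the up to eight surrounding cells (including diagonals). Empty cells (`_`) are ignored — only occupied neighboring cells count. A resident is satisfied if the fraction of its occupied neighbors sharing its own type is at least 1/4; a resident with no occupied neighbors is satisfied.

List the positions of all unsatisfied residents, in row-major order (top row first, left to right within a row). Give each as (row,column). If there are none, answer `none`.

(2,0), (2,6), (6,1), (6,5)

(0,0)X 1/1 ✓
(0,1)X 3/3 ✓
(0,2)X 2/2 ✓
(0,4)O 2/2 ✓
(0,5)O 4/4 ✓
(0,6)O 3/3 ✓
(1,2)X 4/4 ✓
(1,5)O 5/6 ✓
(1,6)O 4/5 ✓
(2,0)O 0/3 ✗
(2,1)X 4/5 ✓
(2,2)X 4/4 ✓
(2,5)O 4/5 ✓
(2,6)X 0/4 ✗
(3,0)X 3/4 ✓
(3,1)X 4/5 ✓
(3,3)X 3/4 ✓
(3,4)O 2/5 ✓
(3,6)O 2/4 ✓
(4,0)X 3/3 ✓
(4,3)X 5/6 ✓
(4,4)X 4/6 ✓
(4,5)O 2/6 ✓
(4,6)X 1/3 ✓
(5,1)X 4/5 ✓
(5,2)X 4/5 ✓
(5,3)X 5/5 ✓
(5,4)X 3/5 ✓
(5,6)X 1/3 ✓
(6,0)X 1/2 ✓
(6,1)O 0/4 ✗
(6,2)X 3/4 ✓
(6,5)O 0/2 ✗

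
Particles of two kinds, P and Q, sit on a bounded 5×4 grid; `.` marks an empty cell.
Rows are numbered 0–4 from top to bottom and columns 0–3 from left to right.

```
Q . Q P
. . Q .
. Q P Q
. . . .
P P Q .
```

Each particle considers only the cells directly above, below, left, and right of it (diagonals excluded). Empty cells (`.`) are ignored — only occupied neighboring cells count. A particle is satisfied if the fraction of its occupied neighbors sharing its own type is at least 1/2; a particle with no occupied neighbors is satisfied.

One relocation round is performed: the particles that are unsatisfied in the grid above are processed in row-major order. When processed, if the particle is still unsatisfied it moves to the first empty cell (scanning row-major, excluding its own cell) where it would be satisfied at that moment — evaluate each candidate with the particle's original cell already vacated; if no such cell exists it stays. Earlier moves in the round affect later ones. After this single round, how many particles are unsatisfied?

0

Initially unsatisfied (in order): (0,3), (2,1), (2,2), (2,3), (4,2).
  (0,3) → (3,0).
  (2,1) → (0,1).
  (2,2) → (2,0).
  (2,3): now satisfied by earlier moves; stays.
  (4,2) → (0,3).
Resulting grid:
Q Q Q Q
. . Q .
P . . Q
P . . .
P P . .
All satisfied now.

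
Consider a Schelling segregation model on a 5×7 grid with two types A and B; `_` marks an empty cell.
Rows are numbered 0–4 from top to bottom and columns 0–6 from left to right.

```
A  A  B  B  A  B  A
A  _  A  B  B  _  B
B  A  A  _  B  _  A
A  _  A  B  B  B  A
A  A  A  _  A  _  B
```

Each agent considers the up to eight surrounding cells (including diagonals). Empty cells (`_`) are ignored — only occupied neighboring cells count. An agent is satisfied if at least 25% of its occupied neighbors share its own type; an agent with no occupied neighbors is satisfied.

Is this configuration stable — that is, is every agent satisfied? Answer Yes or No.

No

(0,0)A 2/2 ✓
(0,1)A 3/4 ✓
(0,2)B 2/4 ✓
(0,3)B 3/5 ✓
(0,4)A 0/4 ✗
(0,5)B 2/4 ✓
(0,6)A 0/2 ✗
(1,0)A 3/4 ✓
(1,2)A 3/6 ✓
(1,3)B 4/7 ✓
(1,4)B 4/5 ✓
(1,6)B 1/3 ✓
(2,0)B 0/3 ✗
(2,1)A 5/6 ✓
(2,2)A 3/5 ✓
(2,4)B 5/5 ✓
(2,6)A 1/3 ✓
(3,0)A 3/4 ✓
(3,2)A 4/5 ✓
(3,3)B 2/6 ✓
(3,4)B 3/4 ✓
(3,5)B 3/6 ✓
(3,6)A 1/3 ✓
(4,0)A 2/2 ✓
(4,1)A 4/4 ✓
(4,2)A 2/3 ✓
(4,4)A 0/3 ✗
(4,6)B 1/2 ✓
For instance (0,4) has only 0/4 same-type neighbors, below 1/4.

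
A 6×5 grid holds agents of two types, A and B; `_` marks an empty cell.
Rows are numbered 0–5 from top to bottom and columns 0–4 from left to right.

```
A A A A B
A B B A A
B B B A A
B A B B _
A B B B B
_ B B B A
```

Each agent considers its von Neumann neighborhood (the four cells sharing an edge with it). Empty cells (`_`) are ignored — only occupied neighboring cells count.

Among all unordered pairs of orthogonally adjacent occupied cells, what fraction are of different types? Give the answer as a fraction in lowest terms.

Scan each occupied cell's neighbors to the right and below so each pair is counted once.
Row 0: A(0,0)–A(0,1)= A(0,0)–A(1,0)= A(0,1)–A(0,2)= A(0,1)–B(1,1)≠ A(0,2)–A(0,3)= A(0,2)–B(1,2)≠ A(0,3)–B(0,4)≠ A(0,3)–A(1,3)= B(0,4)–A(1,4)≠  → 4/9 unlike.
Row 1: A(1,0)–B(1,1)≠ A(1,0)–B(2,0)≠ B(1,1)–B(1,2)= B(1,1)–B(2,1)= B(1,2)–A(1,3)≠ B(1,2)–B(2,2)= A(1,3)–A(1,4)= A(1,3)–A(2,3)= A(1,4)–A(2,4)=  → 3/9 unlike.
Row 2: B(2,0)–B(2,1)= B(2,0)–B(3,0)= B(2,1)–B(2,2)= B(2,1)–A(3,1)≠ B(2,2)–A(2,3)≠ B(2,2)–B(3,2)= A(2,3)–A(2,4)= A(2,3)–B(3,3)≠  → 3/8 unlike.
Row 3: B(3,0)–A(3,1)≠ B(3,0)–A(4,0)≠ A(3,1)–B(3,2)≠ A(3,1)–B(4,1)≠ B(3,2)–B(3,3)= B(3,2)–B(4,2)= B(3,3)–B(4,3)=  → 4/7 unlike.
Row 4: A(4,0)–B(4,1)≠ B(4,1)–B(4,2)= B(4,1)–B(5,1)= B(4,2)–B(4,3)= B(4,2)–B(5,2)= B(4,3)–B(4,4)= B(4,3)–B(5,3)= B(4,4)–A(5,4)≠  → 2/8 unlike.
Row 5: B(5,1)–B(5,2)= B(5,2)–B(5,3)= B(5,3)–A(5,4)≠  → 1/3 unlike.
Total adjacent occupied pairs: 44; unlike-type pairs: 17.
17/44 is already in lowest terms.

17/44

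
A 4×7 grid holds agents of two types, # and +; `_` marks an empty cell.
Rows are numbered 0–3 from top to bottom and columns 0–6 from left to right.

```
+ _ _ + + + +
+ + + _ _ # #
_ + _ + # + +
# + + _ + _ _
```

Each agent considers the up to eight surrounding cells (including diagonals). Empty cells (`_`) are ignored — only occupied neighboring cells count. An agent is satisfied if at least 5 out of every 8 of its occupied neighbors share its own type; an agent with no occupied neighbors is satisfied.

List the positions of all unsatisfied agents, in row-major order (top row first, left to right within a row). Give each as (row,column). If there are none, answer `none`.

Row 0: (0,0)+ 2/2 satisfied · (0,3)+ 2/2 satisfied · (0,4)+ 2/3 satisfied · (0,5)+ 2/4 not · (0,6)+ 1/3 not
Row 1: (1,0)+ 3/3 satisfied · (1,1)+ 4/4 satisfied · (1,2)+ 4/4 satisfied · (1,5)# 2/7 not · (1,6)# 1/5 not
Row 2: (2,1)+ 5/6 satisfied · (2,3)+ 3/4 satisfied · (2,4)# 1/4 not · (2,5)+ 2/5 not · (2,6)+ 1/3 not
Row 3: (3,0)# 0/2 not · (3,1)+ 2/3 satisfied · (3,2)+ 3/3 satisfied · (3,4)+ 2/3 satisfied

(0,5), (0,6), (1,5), (1,6), (2,4), (2,5), (2,6), (3,0)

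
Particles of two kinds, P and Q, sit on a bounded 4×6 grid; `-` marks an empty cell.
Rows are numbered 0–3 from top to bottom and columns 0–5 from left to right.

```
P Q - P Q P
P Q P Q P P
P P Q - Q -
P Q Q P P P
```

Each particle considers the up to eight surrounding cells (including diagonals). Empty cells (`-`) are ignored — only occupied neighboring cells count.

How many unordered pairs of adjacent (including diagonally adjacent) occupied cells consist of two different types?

Scan each occupied cell's neighbors to the right and below (and the two forward diagonals) so each pair is counted once.
Row 0: P(0,0)–Q(0,1)≠ P(0,0)–P(1,0)= P(0,0)–Q(1,1)≠ Q(0,1)–Q(1,1)= Q(0,1)–P(1,2)≠ Q(0,1)–P(1,0)≠ P(0,3)–Q(0,4)≠ P(0,3)–Q(1,3)≠ P(0,3)–P(1,4)= P(0,3)–P(1,2)= Q(0,4)–P(0,5)≠ Q(0,4)–P(1,4)≠ Q(0,4)–P(1,5)≠ Q(0,4)–Q(1,3)= P(0,5)–P(1,5)= P(0,5)–P(1,4)=  → 9/16 unlike.
Row 1: P(1,0)–Q(1,1)≠ P(1,0)–P(2,0)= P(1,0)–P(2,1)= Q(1,1)–P(1,2)≠ Q(1,1)–P(2,1)≠ Q(1,1)–Q(2,2)= Q(1,1)–P(2,0)≠ P(1,2)–Q(1,3)≠ P(1,2)–Q(2,2)≠ P(1,2)–P(2,1)= Q(1,3)–P(1,4)≠ Q(1,3)–Q(2,4)= Q(1,3)–Q(2,2)= P(1,4)–P(1,5)= P(1,4)–Q(2,4)≠ P(1,5)–Q(2,4)≠  → 9/16 unlike.
Row 2: P(2,0)–P(2,1)= P(2,0)–P(3,0)= P(2,0)–Q(3,1)≠ P(2,1)–Q(2,2)≠ P(2,1)–Q(3,1)≠ P(2,1)–Q(3,2)≠ P(2,1)–P(3,0)= Q(2,2)–Q(3,2)= Q(2,2)–P(3,3)≠ Q(2,2)–Q(3,1)= Q(2,4)–P(3,4)≠ Q(2,4)–P(3,5)≠ Q(2,4)–P(3,3)≠  → 8/13 unlike.
Row 3: P(3,0)–Q(3,1)≠ Q(3,1)–Q(3,2)= Q(3,2)–P(3,3)≠ P(3,3)–P(3,4)= P(3,4)–P(3,5)=  → 2/5 unlike.
Total adjacent occupied pairs: 50; unlike-type pairs: 28.

28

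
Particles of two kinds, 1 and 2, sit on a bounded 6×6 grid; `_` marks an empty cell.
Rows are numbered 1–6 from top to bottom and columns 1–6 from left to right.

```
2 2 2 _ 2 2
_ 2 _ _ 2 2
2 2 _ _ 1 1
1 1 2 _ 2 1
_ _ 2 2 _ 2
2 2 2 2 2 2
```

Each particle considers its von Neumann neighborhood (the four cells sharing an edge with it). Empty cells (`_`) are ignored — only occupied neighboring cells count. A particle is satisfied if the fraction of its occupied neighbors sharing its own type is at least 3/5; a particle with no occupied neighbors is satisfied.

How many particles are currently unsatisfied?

(1,1)2 1/1 ok
(1,2)2 3/3 ok
(1,3)2 1/1 ok
(1,5)2 2/2 ok
(1,6)2 2/2 ok
(2,2)2 2/2 ok
(2,5)2 2/3 ok
(2,6)2 2/3 ok
(3,1)2 1/2 unhappy
(3,2)2 2/3 ok
(3,5)1 1/3 unhappy
(3,6)1 2/3 ok
(4,1)1 1/2 unhappy
(4,2)1 1/3 unhappy
(4,3)2 1/2 unhappy
(4,5)2 0/2 unhappy
(4,6)1 1/3 unhappy
(5,3)2 3/3 ok
(5,4)2 2/2 ok
(5,6)2 1/2 unhappy
(6,1)2 1/1 ok
(6,2)2 2/2 ok
(6,3)2 3/3 ok
(6,4)2 3/3 ok
(6,5)2 2/2 ok
(6,6)2 2/2 ok
Unsatisfied: (3,1), (3,5), (4,1), (4,2), (4,3), (4,5), (4,6), (5,6) — 8 in total.

8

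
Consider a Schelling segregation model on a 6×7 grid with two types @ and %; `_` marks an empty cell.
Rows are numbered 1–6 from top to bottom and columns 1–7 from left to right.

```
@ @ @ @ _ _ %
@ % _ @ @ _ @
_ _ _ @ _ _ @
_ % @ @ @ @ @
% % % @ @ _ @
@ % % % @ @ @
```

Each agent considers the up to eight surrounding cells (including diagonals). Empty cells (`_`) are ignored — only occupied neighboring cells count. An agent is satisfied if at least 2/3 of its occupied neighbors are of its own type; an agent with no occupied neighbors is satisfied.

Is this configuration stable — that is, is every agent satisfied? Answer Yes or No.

No

Row 1: (1,1)@ 2/3 ✓ · (1,2)@ 3/4 ✓ · (1,3)@ 3/4 ✓ · (1,4)@ 3/3 ✓ · (1,7)% 0/1 ✗
Row 2: (2,1)@ 2/3 ✓ · (2,2)% 0/4 ✗ · (2,4)@ 4/4 ✓ · (2,5)@ 3/3 ✓ · (2,7)@ 1/2 ✗
Row 3: (3,4)@ 5/5 ✓ · (3,7)@ 3/3 ✓
Row 4: (4,2)% 3/4 ✓ · (4,3)@ 3/6 ✗ · (4,4)@ 5/6 ✓ · (4,5)@ 5/5 ✓ · (4,6)@ 5/5 ✓ · (4,7)@ 3/3 ✓
Row 5: (5,1)% 3/4 ✓ · (5,2)% 5/7 ✓ · (5,3)% 5/8 ✗ · (5,4)@ 5/8 ✗ · (5,5)@ 6/7 ✓ · (5,7)@ 4/4 ✓
Row 6: (6,1)@ 0/3 ✗ · (6,2)% 4/5 ✓ · (6,3)% 4/5 ✓ · (6,4)% 2/5 ✗ · (6,5)@ 3/4 ✓ · (6,6)@ 4/4 ✓ · (6,7)@ 2/2 ✓
For instance (1,7) has only 0/1 same-type neighbors, below 2/3.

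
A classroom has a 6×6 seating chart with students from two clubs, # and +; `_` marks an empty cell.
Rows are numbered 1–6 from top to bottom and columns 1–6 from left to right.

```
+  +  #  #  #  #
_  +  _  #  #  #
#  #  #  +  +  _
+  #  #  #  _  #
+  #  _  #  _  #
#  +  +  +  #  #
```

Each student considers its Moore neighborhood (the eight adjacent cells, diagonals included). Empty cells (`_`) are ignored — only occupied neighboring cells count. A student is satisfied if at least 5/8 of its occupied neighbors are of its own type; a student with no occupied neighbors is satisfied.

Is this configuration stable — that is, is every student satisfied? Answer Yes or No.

No

(1,1)+ 2/2 ✓
(1,2)+ 2/3 ✓
(1,3)# 2/4 ✗
(1,4)# 4/4 ✓
(1,5)# 5/5 ✓
(1,6)# 3/3 ✓
(2,2)+ 2/6 ✗
(2,4)# 5/7 ✓
(2,5)# 5/7 ✓
(2,6)# 3/4 ✓
(3,1)# 2/4 ✗
(3,2)# 4/6 ✓
(3,3)# 5/7 ✓
(3,4)+ 1/6 ✗
(3,5)+ 1/6 ✗
(4,1)+ 1/5 ✗
(4,2)# 5/7 ✓
(4,3)# 6/7 ✓
(4,4)# 3/5 ✗
(4,6)# 1/2 ✗
(5,1)+ 2/5 ✗
(5,2)# 3/7 ✗
(5,4)# 3/5 ✗
(5,6)# 3/3 ✓
(6,1)# 1/3 ✗
(6,2)+ 2/4 ✗
(6,3)+ 2/4 ✗
(6,4)+ 1/3 ✗
(6,5)# 3/4 ✓
(6,6)# 2/2 ✓
For instance (1,3) has only 2/4 same-type neighbors, below 5/8.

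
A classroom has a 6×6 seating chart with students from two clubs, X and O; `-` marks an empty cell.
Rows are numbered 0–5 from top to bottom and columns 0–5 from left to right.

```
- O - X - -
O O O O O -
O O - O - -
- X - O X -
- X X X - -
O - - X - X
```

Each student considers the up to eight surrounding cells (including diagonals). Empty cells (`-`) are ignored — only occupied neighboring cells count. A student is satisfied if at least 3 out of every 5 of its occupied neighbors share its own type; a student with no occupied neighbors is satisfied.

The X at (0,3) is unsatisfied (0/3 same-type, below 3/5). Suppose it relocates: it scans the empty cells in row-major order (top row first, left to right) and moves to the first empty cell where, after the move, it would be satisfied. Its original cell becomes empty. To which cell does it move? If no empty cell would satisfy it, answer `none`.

(3,5)

Vacating (0,3). Empty cells in order:
  (0,0): 0/3 same-type → still unsatisfied.
  (0,2): 0/4 same-type → still unsatisfied.
  (0,4): 0/2 same-type → still unsatisfied.
  (0,5): 0/1 same-type → still unsatisfied.
  (1,5): 0/1 same-type → still unsatisfied.
  (2,2): 1/7 same-type → still unsatisfied.
  (2,4): 1/5 same-type → still unsatisfied.
  (2,5): 1/2 same-type → still unsatisfied.
  (3,0): 2/4 same-type → still unsatisfied.
  (3,2): 4/7 same-type → still unsatisfied.
  (3,5): 1/1 same-type → satisfied — stop here.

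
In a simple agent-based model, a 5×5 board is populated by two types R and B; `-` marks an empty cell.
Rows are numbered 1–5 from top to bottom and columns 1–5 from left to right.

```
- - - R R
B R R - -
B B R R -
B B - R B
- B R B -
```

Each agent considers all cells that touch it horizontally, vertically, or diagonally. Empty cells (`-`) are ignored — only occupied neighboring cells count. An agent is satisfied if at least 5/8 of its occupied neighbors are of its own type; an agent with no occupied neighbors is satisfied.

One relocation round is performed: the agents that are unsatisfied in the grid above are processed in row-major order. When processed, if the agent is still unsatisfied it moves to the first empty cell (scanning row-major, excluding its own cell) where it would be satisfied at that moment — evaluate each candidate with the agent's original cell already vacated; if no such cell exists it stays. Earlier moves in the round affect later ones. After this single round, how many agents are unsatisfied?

1

Initially unsatisfied (in order): (2,2), (3,2), (4,4), (4,5), (5,3), (5,4).
  (2,2) → (1,3).
  (3,2): now satisfied by earlier moves; stays.
  (4,4) → (1,2).
  (4,5) → (5,1).
  (5,3) → (2,4).
  (5,4): now satisfied by earlier moves; stays.
Resulting grid:
- R R R R
B - R R -
B B R R -
B B - - -
B B - B -
Unsatisfied now: (3,3).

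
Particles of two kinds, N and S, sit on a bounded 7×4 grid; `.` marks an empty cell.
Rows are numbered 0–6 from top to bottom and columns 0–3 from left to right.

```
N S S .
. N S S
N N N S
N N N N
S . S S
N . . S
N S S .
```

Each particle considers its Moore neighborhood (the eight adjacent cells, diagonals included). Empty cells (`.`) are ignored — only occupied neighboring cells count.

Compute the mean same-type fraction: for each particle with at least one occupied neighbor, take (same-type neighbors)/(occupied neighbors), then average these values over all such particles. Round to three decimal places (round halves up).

(0,0)N 1/2
(0,1)S 2/4
(0,2)S 3/4
(1,1)N 4/7
(1,2)S 4/7
(1,3)S 3/4
(2,0)N 4/4
(2,1)N 6/7
(2,2)N 5/8
(2,3)S 2/5
(3,0)N 3/4
(3,1)N 5/7
(3,2)N 4/7
(3,3)N 2/5
(4,0)S 0/3
(4,2)S 2/5
(4,3)S 2/4
(5,0)N 1/3
(5,3)S 3/3
(6,0)N 1/2
(6,1)S 1/3
(6,2)S 2/2
Sum over 22 particles: 1/2 + 2/4 + 3/4 + 4/7 + 4/7 + 3/4 + 4/4 + 6/7 + 5/8 + 2/5 + 3/4 + 5/7 + 4/7 + 2/5 + 0/3 + 2/5 + 2/4 + 1/3 + 3/3 + 1/2 + 1/3 + 2/2 = 10943/840; mean = 10943/840 ÷ 22 = 10943/18480 = 0.592153… → 0.592.

0.592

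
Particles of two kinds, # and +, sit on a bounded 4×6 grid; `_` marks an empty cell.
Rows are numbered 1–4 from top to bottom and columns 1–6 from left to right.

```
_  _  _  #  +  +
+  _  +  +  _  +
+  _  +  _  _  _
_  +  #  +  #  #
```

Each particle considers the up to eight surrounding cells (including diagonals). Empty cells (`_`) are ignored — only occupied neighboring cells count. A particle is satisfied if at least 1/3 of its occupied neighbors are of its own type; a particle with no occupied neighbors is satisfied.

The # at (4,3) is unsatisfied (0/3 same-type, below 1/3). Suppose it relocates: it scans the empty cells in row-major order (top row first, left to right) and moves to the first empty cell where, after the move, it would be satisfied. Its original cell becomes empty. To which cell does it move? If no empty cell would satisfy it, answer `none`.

Vacating (4,3). Empty cells in order:
  (1,1): 0/1 same-type → still unsatisfied.
  (1,2): 0/2 same-type → still unsatisfied.
  (1,3): 1/3 same-type → satisfied — stop here.

(1,3)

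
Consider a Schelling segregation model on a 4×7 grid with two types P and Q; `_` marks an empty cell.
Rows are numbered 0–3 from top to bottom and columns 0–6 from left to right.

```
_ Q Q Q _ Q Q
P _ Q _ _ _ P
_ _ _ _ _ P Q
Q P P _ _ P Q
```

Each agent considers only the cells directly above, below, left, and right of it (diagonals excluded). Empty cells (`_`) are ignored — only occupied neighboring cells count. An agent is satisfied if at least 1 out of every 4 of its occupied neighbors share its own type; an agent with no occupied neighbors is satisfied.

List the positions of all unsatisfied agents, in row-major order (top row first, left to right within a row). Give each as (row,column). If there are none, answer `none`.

(1,6), (3,0)

Row 0: (0,1)Q 1/1 ✓ · (0,2)Q 3/3 ✓ · (0,3)Q 1/1 ✓ · (0,5)Q 1/1 ✓ · (0,6)Q 1/2 ✓
Row 1: (1,0)P 0/0 ✓ · (1,2)Q 1/1 ✓ · (1,6)P 0/2 ✗
Row 2: (2,5)P 1/2 ✓ · (2,6)Q 1/3 ✓
Row 3: (3,0)Q 0/1 ✗ · (3,1)P 1/2 ✓ · (3,2)P 1/1 ✓ · (3,5)P 1/2 ✓ · (3,6)Q 1/2 ✓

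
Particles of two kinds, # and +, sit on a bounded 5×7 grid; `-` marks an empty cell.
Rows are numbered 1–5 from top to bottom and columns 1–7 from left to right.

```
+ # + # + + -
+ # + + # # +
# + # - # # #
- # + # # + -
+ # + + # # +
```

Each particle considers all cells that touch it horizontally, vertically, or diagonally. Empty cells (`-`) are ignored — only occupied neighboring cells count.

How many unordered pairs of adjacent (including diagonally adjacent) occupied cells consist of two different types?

Scan each occupied cell's neighbors to the right and below (and the two forward diagonals) so each pair is counted once.
Row 1: +(1,1)–#(1,2)≠ +(1,1)–+(2,1)= +(1,1)–#(2,2)≠ #(1,2)–+(1,3)≠ #(1,2)–#(2,2)= #(1,2)–+(2,3)≠ #(1,2)–+(2,1)≠ +(1,3)–#(1,4)≠ +(1,3)–+(2,3)= +(1,3)–+(2,4)= +(1,3)–#(2,2)≠ #(1,4)–+(1,5)≠ #(1,4)–+(2,4)≠ #(1,4)–#(2,5)= #(1,4)–+(2,3)≠ +(1,5)–+(1,6)= +(1,5)–#(2,5)≠ +(1,5)–#(2,6)≠ +(1,5)–+(2,4)= +(1,6)–#(2,6)≠ +(1,6)–+(2,7)= +(1,6)–#(2,5)≠  → 14/22 unlike.
Row 2: +(2,1)–#(2,2)≠ +(2,1)–#(3,1)≠ +(2,1)–+(3,2)= #(2,2)–+(2,3)≠ #(2,2)–+(3,2)≠ #(2,2)–#(3,3)= #(2,2)–#(3,1)= +(2,3)–+(2,4)= +(2,3)–#(3,3)≠ +(2,3)–+(3,2)= +(2,4)–#(2,5)≠ +(2,4)–#(3,5)≠ +(2,4)–#(3,3)≠ #(2,5)–#(2,6)= #(2,5)–#(3,5)= #(2,5)–#(3,6)= #(2,6)–+(2,7)≠ #(2,6)–#(3,6)= #(2,6)–#(3,7)= #(2,6)–#(3,5)= +(2,7)–#(3,7)≠ +(2,7)–#(3,6)≠  → 11/22 unlike.
Row 3: #(3,1)–+(3,2)≠ #(3,1)–#(4,2)= +(3,2)–#(3,3)≠ +(3,2)–#(4,2)≠ +(3,2)–+(4,3)= #(3,3)–+(4,3)≠ #(3,3)–#(4,4)= #(3,3)–#(4,2)= #(3,5)–#(3,6)= #(3,5)–#(4,5)= #(3,5)–+(4,6)≠ #(3,5)–#(4,4)= #(3,6)–#(3,7)= #(3,6)–+(4,6)≠ #(3,6)–#(4,5)= #(3,7)–+(4,6)≠  → 7/16 unlike.
Row 4: #(4,2)–+(4,3)≠ #(4,2)–#(5,2)= #(4,2)–+(5,3)≠ #(4,2)–+(5,1)≠ +(4,3)–#(4,4)≠ +(4,3)–+(5,3)= +(4,3)–+(5,4)= +(4,3)–#(5,2)≠ #(4,4)–#(4,5)= #(4,4)–+(5,4)≠ #(4,4)–#(5,5)= #(4,4)–+(5,3)≠ #(4,5)–+(4,6)≠ #(4,5)–#(5,5)= #(4,5)–#(5,6)= #(4,5)–+(5,4)≠ +(4,6)–#(5,6)≠ +(4,6)–+(5,7)= +(4,6)–#(5,5)≠  → 11/19 unlike.
Row 5: +(5,1)–#(5,2)≠ #(5,2)–+(5,3)≠ +(5,3)–+(5,4)= +(5,4)–#(5,5)≠ #(5,5)–#(5,6)= #(5,6)–+(5,7)≠  → 4/6 unlike.
Total adjacent occupied pairs: 85; unlike-type pairs: 47.

47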